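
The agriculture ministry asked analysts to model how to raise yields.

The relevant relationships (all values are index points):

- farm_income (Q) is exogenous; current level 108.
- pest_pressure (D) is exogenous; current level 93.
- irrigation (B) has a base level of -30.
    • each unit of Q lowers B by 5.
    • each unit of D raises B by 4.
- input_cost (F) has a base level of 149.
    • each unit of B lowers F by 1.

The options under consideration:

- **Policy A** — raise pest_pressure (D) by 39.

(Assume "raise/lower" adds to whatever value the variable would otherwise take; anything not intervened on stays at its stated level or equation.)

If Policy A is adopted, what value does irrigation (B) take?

Policy A (D + 39):
  Q = 108
  D = 93 + 39 = 132
  B = -30 − 5·108 + 4·132 = -42

-42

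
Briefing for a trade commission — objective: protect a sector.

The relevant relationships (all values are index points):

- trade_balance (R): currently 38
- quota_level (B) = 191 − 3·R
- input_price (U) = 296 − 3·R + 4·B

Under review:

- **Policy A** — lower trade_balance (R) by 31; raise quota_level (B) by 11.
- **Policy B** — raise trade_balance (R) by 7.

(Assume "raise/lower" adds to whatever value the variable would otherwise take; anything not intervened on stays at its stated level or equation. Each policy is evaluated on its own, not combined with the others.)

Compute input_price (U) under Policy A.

999

Policy A (R − 31, B + 11):
  R = 38 − 31 = 7
  B = 191 − 3·7 (+11 from intervention) = 181
  U = 296 − 3·7 + 4·181 = 999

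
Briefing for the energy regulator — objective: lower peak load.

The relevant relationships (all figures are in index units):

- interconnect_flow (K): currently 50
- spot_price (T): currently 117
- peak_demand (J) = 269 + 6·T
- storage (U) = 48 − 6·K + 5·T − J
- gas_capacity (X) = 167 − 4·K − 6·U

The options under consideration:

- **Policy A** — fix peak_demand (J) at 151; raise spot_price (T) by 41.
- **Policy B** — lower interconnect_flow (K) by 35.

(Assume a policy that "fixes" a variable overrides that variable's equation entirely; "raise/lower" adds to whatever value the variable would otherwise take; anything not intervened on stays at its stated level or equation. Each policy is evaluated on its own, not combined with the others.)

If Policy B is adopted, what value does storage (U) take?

Policy B (K − 35):
  K = 50 − 35 = 15
  T = 117
  J = 269 + 6·117 = 971
  U = 48 − 6·15 + 5·117 − 971 = -428

-428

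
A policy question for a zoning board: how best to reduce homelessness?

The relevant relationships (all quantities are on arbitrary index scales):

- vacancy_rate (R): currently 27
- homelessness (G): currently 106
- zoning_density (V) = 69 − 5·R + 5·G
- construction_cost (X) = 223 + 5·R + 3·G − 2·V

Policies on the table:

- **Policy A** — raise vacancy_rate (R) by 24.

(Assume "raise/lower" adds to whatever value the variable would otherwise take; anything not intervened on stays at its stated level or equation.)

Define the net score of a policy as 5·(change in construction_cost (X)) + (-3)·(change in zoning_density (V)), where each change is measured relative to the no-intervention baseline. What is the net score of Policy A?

2160

Baseline:
  R = 27
  G = 106
  V = 69 − 5·27 + 5·106 = 464
  X = 223 + 5·27 + 3·106 − 2·464 = -252
Policy A (R + 24):
  R = 27 + 24 = 51
  G = 106
  V = 69 − 5·51 + 5·106 = 344
  X = 223 + 5·51 + 3·106 − 2·344 = 108
ΔX = 108 − (-252) = 360; ΔV = 344 − 464 = -120
Score = 5·360 + (-3)·(-120) = 2160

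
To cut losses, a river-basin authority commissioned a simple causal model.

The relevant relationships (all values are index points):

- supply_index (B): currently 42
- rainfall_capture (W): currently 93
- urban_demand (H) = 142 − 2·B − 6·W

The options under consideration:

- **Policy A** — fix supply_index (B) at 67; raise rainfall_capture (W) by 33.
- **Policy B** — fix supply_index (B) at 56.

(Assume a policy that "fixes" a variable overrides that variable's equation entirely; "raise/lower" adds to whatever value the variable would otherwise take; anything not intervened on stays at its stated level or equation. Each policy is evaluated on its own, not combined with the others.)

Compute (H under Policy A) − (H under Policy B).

Policy A (B := 67, W + 33):
  B = 67
  W = 93 + 33 = 126
  H = 142 − 2·67 − 6·126 = -748
Policy B (B := 56):
  B = 56
  W = 93
  H = 142 − 2·56 − 6·93 = -528
H: -748 − (-528) = -220

-220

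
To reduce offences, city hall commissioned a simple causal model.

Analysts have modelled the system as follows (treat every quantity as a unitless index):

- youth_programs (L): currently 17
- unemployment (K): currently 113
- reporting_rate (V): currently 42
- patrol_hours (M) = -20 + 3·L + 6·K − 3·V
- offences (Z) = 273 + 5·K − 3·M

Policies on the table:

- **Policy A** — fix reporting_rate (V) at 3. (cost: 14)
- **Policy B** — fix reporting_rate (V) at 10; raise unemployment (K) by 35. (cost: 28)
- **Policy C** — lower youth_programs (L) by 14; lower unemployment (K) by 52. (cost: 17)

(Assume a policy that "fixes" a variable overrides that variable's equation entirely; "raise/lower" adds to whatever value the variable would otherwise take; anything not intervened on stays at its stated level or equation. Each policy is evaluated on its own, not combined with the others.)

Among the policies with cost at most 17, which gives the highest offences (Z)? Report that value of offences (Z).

Policy A (V := 3):
  L = 17
  K = 113
  V = 3
  M = -20 + 3·17 + 6·113 − 3·3 = 700
  Z = 273 + 5·113 − 3·700 = -1262
Policy C (L − 14, K − 52):
  L = 17 − 14 = 3
  K = 113 − 52 = 61
  V = 42
  M = -20 + 3·3 + 6·61 − 3·42 = 229
  Z = 273 + 5·61 − 3·229 = -109
Comparing — Policy A: Z=-1262, Policy C: Z=-109. Highest is -109 (Policy C).

-109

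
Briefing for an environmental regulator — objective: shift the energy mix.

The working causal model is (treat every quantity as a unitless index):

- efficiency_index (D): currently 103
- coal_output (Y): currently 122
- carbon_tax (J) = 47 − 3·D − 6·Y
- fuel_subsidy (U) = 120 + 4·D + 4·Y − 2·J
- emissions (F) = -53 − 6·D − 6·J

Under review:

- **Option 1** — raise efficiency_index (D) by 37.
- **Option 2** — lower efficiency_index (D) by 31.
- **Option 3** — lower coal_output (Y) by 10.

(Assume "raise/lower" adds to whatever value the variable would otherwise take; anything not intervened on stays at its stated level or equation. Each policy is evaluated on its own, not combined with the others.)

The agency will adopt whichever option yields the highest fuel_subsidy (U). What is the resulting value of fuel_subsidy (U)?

Option 1 (D + 37):
  D = 103 + 37 = 140
  Y = 122
  J = 47 − 3·140 − 6·122 = -1105
  U = 120 + 4·140 + 4·122 − 2·(-1105) = 3378
Option 2 (D − 31):
  D = 103 − 31 = 72
  Y = 122
  J = 47 − 3·72 − 6·122 = -901
  U = 120 + 4·72 + 4·122 − 2·(-901) = 2698
Option 3 (Y − 10):
  D = 103
  Y = 122 − 10 = 112
  J = 47 − 3·103 − 6·112 = -934
  U = 120 + 4·103 + 4·112 − 2·(-934) = 2848
Comparing — Option 1: U=3378, Option 2: U=2698, Option 3: U=2848. Highest is 3378 (Option 1).

3378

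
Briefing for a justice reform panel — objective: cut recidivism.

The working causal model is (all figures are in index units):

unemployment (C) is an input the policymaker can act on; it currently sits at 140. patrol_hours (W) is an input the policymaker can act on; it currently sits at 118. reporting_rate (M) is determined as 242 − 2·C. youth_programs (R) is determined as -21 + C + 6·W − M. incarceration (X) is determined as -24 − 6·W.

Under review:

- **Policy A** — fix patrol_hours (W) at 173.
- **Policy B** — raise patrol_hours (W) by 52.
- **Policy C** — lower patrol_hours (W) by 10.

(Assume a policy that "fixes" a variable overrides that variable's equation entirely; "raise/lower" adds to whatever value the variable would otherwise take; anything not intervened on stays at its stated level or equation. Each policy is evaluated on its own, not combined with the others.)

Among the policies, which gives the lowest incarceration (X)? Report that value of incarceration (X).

Policy A (W := 173):
  W = 173
  X = -24 − 6·173 = -1062
Policy B (W + 52):
  W = 118 + 52 = 170
  X = -24 − 6·170 = -1044
Policy C (W − 10):
  W = 118 − 10 = 108
  X = -24 − 6·108 = -672
Comparing — Policy A: X=-1062, Policy B: X=-1044, Policy C: X=-672. Lowest is -1062 (Policy A).

-1062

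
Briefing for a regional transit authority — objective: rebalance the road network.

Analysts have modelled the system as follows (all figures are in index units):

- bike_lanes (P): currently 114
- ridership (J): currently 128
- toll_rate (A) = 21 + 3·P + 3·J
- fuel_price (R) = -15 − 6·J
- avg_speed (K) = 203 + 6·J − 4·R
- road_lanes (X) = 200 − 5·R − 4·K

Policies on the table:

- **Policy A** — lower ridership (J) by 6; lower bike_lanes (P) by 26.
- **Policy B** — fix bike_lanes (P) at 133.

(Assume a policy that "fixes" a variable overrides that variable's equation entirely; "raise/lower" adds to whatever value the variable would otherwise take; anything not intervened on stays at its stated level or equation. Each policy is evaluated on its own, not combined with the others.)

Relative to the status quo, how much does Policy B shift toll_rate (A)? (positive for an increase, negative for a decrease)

57

Baseline:
  P = 114
  J = 128
  A = 21 + 3·114 + 3·128 = 747
Policy B (P := 133):
  P = 133
  J = 128
  A = 21 + 3·133 + 3·128 = 804
Change in A: 804 − 747 = 57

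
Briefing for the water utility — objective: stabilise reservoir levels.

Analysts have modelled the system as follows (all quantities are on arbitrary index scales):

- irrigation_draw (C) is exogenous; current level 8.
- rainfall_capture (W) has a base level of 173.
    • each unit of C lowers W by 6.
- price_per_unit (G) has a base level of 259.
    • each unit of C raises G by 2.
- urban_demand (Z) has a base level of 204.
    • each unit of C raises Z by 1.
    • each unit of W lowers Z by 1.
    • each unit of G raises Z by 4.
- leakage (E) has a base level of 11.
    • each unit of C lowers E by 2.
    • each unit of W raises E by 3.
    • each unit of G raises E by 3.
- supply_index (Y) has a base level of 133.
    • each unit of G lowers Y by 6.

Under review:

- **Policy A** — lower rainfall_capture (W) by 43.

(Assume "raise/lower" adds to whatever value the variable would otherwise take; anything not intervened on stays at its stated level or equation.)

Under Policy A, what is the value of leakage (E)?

Policy A (W − 43):
  C = 8
  W = 173 − 6·8 (−43 from intervention) = 82
  G = 259 + 2·8 = 275
  E = 11 − 2·8 + 3·82 + 3·275 = 1066

1066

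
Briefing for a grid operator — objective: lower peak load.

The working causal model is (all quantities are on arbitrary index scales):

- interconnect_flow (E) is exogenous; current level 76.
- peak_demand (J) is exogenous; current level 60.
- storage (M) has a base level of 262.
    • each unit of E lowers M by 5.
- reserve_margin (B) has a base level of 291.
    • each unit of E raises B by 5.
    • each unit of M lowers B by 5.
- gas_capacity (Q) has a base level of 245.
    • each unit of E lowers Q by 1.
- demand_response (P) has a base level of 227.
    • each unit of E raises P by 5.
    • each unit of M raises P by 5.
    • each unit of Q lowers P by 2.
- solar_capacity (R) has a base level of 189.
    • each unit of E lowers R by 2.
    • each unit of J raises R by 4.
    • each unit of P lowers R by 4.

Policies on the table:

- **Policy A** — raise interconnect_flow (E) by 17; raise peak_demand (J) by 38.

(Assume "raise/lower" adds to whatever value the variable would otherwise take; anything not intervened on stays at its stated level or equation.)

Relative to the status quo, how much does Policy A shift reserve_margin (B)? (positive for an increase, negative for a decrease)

510

Baseline:
  E = 76
  M = 262 − 5·76 = -118
  B = 291 + 5·76 − 5·(-118) = 1261
Policy A (E + 17, J + 38):
  E = 76 + 17 = 93
  M = 262 − 5·93 = -203
  B = 291 + 5·93 − 5·(-203) = 1771
Change in B: 1771 − 1261 = 510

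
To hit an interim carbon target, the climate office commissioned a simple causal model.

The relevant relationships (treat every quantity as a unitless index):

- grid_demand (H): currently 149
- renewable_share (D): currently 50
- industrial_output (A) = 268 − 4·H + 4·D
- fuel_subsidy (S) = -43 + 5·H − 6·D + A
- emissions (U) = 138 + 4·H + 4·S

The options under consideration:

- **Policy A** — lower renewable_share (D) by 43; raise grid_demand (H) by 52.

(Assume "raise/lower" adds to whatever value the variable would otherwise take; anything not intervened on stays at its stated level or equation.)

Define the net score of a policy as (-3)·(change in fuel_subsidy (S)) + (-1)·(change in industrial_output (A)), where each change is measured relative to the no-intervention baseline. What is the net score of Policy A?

-34

Baseline:
  H = 149
  D = 50
  A = 268 − 4·149 + 4·50 = -128
  S = -43 + 5·149 − 6·50 + (-128) = 274
Policy A (D − 43, H + 52):
  H = 149 + 52 = 201
  D = 50 − 43 = 7
  A = 268 − 4·201 + 4·7 = -508
  S = -43 + 5·201 − 6·7 + (-508) = 412
ΔS = 412 − 274 = 138; ΔA = -508 − (-128) = -380
Score = (-3)·138 + (-1)·(-380) = -34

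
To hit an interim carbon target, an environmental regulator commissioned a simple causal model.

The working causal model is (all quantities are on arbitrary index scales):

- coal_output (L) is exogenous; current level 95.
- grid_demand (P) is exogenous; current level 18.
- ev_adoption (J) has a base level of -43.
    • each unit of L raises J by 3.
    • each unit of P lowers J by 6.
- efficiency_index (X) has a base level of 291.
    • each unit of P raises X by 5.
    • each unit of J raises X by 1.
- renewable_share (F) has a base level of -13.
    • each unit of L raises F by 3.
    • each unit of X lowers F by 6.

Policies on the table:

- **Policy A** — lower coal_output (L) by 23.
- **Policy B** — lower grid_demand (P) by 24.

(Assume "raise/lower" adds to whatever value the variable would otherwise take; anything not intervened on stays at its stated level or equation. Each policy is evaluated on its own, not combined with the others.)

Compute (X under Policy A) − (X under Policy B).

-93

Policy A (L − 23):
  L = 95 − 23 = 72
  P = 18
  J = -43 + 3·72 − 6·18 = 65
  X = 291 + 5·18 + 65 = 446
Policy B (P − 24):
  L = 95
  P = 18 − 24 = -6
  J = -43 + 3·95 − 6·(-6) = 278
  X = 291 + 5·(-6) + 278 = 539
X: 446 − 539 = -93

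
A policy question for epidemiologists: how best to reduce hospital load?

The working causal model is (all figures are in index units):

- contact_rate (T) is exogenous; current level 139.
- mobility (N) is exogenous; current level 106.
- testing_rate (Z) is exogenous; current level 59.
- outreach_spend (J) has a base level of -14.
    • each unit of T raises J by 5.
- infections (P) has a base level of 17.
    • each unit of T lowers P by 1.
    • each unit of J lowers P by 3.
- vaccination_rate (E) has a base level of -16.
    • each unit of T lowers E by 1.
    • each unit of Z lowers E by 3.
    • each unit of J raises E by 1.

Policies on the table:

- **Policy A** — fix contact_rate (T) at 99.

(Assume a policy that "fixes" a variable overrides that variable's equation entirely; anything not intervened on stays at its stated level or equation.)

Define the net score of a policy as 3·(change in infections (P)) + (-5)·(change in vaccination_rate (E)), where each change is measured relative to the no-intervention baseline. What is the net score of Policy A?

2720

Baseline:
  T = 139
  Z = 59
  J = -14 + 5·139 = 681
  P = 17 − 139 − 3·681 = -2165
  E = -16 − 139 − 3·59 + 681 = 349
Policy A (T := 99):
  T = 99
  Z = 59
  J = -14 + 5·99 = 481
  P = 17 − 99 − 3·481 = -1525
  E = -16 − 99 − 3·59 + 481 = 189
ΔP = -1525 − (-2165) = 640; ΔE = 189 − 349 = -160
Score = 3·640 + (-5)·(-160) = 2720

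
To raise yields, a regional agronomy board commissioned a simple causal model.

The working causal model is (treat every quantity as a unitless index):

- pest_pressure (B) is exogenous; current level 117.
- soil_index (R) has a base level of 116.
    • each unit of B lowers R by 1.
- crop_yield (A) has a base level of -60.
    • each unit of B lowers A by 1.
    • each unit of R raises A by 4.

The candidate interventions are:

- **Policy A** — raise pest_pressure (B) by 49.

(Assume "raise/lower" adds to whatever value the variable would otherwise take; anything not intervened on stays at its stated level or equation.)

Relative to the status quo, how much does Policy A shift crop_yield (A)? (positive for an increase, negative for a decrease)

-245

Baseline:
  B = 117
  R = 116 − 117 = -1
  A = -60 − 117 + 4·(-1) = -181
Policy A (B + 49):
  B = 117 + 49 = 166
  R = 116 − 166 = -50
  A = -60 − 166 + 4·(-50) = -426
Change in A: -426 − (-181) = -245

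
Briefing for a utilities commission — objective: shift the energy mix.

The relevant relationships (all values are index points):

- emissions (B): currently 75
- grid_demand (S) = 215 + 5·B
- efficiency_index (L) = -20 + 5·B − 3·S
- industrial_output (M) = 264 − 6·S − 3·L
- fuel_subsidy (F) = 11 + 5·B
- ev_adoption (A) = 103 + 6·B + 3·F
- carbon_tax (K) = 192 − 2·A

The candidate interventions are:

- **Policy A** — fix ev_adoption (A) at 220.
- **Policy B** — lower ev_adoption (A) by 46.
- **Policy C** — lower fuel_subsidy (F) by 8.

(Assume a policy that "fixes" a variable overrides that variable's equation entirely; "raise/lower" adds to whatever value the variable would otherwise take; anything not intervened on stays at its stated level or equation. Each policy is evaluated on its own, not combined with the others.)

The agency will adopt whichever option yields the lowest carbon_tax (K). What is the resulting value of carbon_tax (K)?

Policy A (A := 220):
  B = 75
  F = 11 + 5·75 = 386
  A = 220
  K = 192 − 2·220 = -248
Policy B (A − 46):
  B = 75
  F = 11 + 5·75 = 386
  A = 103 + 6·75 + 3·386 (−46 from intervention) = 1665
  K = 192 − 2·1665 = -3138
Policy C (F − 8):
  B = 75
  F = 11 + 5·75 (−8 from intervention) = 378
  A = 103 + 6·75 + 3·378 = 1687
  K = 192 − 2·1687 = -3182
Comparing — Policy A: K=-248, Policy B: K=-3138, Policy C: K=-3182. Lowest is -3182 (Policy C).

-3182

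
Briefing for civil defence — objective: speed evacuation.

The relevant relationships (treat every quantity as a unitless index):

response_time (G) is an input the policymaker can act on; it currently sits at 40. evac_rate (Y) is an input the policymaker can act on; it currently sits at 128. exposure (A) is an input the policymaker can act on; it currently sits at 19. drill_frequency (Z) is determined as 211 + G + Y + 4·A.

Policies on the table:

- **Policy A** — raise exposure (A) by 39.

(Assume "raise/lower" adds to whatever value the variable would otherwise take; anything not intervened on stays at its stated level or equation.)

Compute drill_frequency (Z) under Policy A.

Policy A (A + 39):
  G = 40
  Y = 128
  A = 19 + 39 = 58
  Z = 211 + 40 + 128 + 4·58 = 611

611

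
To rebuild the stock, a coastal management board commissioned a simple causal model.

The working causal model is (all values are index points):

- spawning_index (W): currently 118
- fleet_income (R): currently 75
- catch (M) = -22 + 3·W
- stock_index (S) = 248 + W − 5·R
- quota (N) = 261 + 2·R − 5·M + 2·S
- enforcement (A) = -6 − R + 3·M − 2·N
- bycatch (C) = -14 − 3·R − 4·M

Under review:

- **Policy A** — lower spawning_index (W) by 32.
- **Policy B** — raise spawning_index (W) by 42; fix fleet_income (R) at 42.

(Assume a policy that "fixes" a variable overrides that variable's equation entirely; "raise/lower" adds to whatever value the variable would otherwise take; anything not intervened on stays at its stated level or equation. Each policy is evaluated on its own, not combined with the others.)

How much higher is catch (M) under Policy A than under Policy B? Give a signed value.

-222

Policy A (W − 32):
  W = 118 − 32 = 86
  M = -22 + 3·86 = 236
Policy B (W + 42, R := 42):
  W = 118 + 42 = 160
  M = -22 + 3·160 = 458
M: 236 − 458 = -222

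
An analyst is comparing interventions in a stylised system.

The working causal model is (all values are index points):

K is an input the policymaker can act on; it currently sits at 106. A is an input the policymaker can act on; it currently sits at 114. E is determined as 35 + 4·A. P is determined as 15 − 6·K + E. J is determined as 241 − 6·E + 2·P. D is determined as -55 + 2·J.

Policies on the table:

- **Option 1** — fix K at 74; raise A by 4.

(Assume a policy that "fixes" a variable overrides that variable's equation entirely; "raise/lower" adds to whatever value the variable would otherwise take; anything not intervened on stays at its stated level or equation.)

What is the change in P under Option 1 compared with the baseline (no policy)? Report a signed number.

208

Baseline:
  K = 106
  A = 114
  E = 35 + 4·114 = 491
  P = 15 − 6·106 + 491 = -130
Option 1 (K := 74, A + 4):
  K = 74
  A = 114 + 4 = 118
  E = 35 + 4·118 = 507
  P = 15 − 6·74 + 507 = 78
Change in P: 78 − (-130) = 208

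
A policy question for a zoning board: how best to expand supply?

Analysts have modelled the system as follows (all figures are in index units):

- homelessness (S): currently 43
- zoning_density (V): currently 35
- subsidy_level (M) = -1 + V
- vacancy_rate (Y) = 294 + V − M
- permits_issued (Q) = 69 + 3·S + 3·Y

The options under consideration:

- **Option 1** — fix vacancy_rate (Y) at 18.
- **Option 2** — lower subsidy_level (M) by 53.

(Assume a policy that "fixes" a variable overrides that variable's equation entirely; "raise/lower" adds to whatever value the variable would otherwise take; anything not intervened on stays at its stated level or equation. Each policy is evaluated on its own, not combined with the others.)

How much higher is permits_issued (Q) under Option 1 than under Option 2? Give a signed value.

Option 1 (Y := 18):
  S = 43
  V = 35
  M = -1 + 35 = 34
  Y = 18
  Q = 69 + 3·43 + 3·18 = 252
Option 2 (M − 53):
  S = 43
  V = 35
  M = -1 + 35 (−53 from intervention) = -19
  Y = 294 + 35 − (-19) = 348
  Q = 69 + 3·43 + 3·348 = 1242
Q: 252 − 1242 = -990

-990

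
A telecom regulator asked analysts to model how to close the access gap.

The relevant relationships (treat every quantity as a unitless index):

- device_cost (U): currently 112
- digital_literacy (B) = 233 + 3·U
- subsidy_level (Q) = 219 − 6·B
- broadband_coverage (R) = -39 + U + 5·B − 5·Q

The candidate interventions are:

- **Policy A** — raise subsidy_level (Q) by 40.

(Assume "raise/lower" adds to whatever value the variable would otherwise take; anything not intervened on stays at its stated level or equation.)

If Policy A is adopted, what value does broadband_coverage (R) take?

18693

Policy A (Q + 40):
  U = 112
  B = 233 + 3·112 = 569
  Q = 219 − 6·569 (+40 from intervention) = -3155
  R = -39 + 112 + 5·569 − 5·(-3155) = 18693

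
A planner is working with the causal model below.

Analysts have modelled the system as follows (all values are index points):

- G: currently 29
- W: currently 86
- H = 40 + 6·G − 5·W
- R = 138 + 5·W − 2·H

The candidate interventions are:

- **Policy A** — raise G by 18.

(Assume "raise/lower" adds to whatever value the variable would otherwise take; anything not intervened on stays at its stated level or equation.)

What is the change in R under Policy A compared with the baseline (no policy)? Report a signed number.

Baseline:
  G = 29
  W = 86
  H = 40 + 6·29 − 5·86 = -216
  R = 138 + 5·86 − 2·(-216) = 1000
Policy A (G + 18):
  G = 29 + 18 = 47
  W = 86
  H = 40 + 6·47 − 5·86 = -108
  R = 138 + 5·86 − 2·(-108) = 784
Change in R: 784 − 1000 = -216

-216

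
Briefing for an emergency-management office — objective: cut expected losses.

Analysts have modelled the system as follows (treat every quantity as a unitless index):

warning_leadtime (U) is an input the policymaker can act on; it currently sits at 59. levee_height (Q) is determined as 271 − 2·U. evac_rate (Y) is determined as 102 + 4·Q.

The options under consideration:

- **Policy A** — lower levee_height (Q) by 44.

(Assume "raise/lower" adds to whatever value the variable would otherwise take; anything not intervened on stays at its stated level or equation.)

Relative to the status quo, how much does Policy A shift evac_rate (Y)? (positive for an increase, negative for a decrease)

-176

Baseline:
  U = 59
  Q = 271 − 2·59 = 153
  Y = 102 + 4·153 = 714
Policy A (Q − 44):
  U = 59
  Q = 271 − 2·59 (−44 from intervention) = 109
  Y = 102 + 4·109 = 538
Change in Y: 538 − 714 = -176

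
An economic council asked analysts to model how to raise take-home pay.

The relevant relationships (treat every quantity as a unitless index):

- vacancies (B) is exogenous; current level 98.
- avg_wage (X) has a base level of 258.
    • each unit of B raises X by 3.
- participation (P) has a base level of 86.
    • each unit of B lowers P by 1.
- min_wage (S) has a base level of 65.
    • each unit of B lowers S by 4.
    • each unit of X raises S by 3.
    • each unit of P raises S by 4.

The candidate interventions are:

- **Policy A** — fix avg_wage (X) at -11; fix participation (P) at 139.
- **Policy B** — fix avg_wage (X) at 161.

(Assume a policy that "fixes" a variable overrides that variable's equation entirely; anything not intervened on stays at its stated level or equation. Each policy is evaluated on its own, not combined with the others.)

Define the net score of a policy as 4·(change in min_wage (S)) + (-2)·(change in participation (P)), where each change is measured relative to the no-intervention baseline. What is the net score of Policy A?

Baseline:
  B = 98
  X = 258 + 3·98 = 552
  P = 86 − 98 = -12
  S = 65 − 4·98 + 3·552 + 4·(-12) = 1281
Policy A (X := -11, P := 139):
  B = 98
  X = -11
  P = 139
  S = 65 − 4·98 + 3·(-11) + 4·139 = 196
ΔS = 196 − 1281 = -1085; ΔP = 139 − (-12) = 151
Score = 4·(-1085) + (-2)·151 = -4642

-4642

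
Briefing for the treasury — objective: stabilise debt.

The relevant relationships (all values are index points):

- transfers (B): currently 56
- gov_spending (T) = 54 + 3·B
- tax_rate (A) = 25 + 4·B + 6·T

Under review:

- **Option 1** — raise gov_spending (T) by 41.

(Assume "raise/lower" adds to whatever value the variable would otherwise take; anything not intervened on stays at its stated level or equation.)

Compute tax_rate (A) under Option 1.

Option 1 (T + 41):
  B = 56
  T = 54 + 3·56 (+41 from intervention) = 263
  A = 25 + 4·56 + 6·263 = 1827

1827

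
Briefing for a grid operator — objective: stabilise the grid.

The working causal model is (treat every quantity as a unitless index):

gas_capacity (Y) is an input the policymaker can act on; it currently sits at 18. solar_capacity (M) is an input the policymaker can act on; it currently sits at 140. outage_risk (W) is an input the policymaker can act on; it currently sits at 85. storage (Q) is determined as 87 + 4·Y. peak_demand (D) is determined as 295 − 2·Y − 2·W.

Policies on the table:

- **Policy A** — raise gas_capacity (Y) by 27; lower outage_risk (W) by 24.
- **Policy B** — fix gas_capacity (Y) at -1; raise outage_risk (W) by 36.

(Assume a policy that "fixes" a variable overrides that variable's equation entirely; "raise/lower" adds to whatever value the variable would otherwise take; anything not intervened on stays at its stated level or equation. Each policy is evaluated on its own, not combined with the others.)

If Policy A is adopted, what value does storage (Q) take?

267

Policy A (Y + 27, W − 24):
  Y = 18 + 27 = 45
  Q = 87 + 4·45 = 267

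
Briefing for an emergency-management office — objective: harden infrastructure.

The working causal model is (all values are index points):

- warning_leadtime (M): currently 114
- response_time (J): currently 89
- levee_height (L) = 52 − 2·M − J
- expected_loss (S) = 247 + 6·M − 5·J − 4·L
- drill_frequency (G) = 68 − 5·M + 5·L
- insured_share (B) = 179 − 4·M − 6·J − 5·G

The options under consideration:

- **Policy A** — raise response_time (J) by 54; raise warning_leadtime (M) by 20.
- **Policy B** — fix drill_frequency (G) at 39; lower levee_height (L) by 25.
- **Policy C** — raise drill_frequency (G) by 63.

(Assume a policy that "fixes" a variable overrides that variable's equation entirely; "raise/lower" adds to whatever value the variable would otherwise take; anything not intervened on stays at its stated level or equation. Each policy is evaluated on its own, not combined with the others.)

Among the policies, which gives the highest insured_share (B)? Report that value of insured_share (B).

10770

Policy A (J + 54, M + 20):
  M = 114 + 20 = 134
  J = 89 + 54 = 143
  L = 52 − 2·134 − 143 = -359
  G = 68 − 5·134 + 5·(-359) = -2397
  B = 179 − 4·134 − 6·143 − 5·(-2397) = 10770
Policy B (G := 39, L − 25):
  M = 114
  J = 89
  L = 52 − 2·114 − 89 (−25 from intervention) = -290
  G = 39
  B = 179 − 4·114 − 6·89 − 5·39 = -1006
Policy C (G + 63):
  M = 114
  J = 89
  L = 52 − 2·114 − 89 = -265
  G = 68 − 5·114 + 5·(-265) (+63 from intervention) = -1764
  B = 179 − 4·114 − 6·89 − 5·(-1764) = 8009
Comparing — Policy A: B=10770, Policy B: B=-1006, Policy C: B=8009. Highest is 10770 (Policy A).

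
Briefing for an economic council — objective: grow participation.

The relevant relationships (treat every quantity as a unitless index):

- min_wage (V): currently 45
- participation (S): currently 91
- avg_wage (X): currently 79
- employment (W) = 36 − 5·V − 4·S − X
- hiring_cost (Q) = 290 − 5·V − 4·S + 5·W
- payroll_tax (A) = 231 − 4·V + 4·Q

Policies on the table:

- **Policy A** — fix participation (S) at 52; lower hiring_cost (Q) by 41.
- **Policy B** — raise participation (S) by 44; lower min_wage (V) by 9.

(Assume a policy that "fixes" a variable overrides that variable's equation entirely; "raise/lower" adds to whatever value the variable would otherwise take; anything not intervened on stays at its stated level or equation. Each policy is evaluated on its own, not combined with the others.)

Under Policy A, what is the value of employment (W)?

-476

Policy A (S := 52, Q − 41):
  V = 45
  S = 52
  X = 79
  W = 36 − 5·45 − 4·52 − 79 = -476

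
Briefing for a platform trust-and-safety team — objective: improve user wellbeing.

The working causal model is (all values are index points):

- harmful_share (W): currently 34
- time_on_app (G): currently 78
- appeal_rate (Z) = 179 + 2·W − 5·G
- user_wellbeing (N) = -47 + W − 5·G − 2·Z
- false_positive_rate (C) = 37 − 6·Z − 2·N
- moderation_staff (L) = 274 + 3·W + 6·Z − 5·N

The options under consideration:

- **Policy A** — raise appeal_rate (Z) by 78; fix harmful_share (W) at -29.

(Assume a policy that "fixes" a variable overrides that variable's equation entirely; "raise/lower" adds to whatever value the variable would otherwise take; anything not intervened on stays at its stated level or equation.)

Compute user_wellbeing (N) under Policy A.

-84

Policy A (Z + 78, W := -29):
  W = -29
  G = 78
  Z = 179 + 2·(-29) − 5·78 (+78 from intervention) = -191
  N = -47 + (-29) − 5·78 − 2·(-191) = -84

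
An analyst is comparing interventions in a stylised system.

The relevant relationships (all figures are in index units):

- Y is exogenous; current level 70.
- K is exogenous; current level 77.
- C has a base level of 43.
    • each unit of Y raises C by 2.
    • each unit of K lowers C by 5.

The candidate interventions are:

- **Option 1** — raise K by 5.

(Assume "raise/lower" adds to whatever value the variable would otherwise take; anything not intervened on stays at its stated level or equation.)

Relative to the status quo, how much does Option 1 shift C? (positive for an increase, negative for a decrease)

Baseline:
  Y = 70
  K = 77
  C = 43 + 2·70 − 5·77 = -202
Option 1 (K + 5):
  Y = 70
  K = 77 + 5 = 82
  C = 43 + 2·70 − 5·82 = -227
Change in C: -227 − (-202) = -25

-25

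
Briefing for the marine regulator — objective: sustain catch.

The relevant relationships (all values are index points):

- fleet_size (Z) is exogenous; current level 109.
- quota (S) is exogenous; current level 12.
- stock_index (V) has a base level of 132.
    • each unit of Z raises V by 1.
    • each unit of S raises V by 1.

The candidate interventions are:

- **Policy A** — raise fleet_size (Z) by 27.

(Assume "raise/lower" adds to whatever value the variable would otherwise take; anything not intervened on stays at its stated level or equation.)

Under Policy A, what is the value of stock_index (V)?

280

Policy A (Z + 27):
  Z = 109 + 27 = 136
  S = 12
  V = 132 + 136 + 12 = 280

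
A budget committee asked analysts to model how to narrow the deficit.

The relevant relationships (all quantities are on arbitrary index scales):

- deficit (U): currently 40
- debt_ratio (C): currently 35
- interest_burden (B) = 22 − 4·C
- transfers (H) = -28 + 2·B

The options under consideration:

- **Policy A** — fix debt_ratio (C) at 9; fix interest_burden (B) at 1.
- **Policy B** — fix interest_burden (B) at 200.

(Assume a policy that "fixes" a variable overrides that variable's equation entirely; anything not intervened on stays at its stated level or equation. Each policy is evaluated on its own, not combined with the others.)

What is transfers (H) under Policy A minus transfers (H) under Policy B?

-398

Policy A (C := 9, B := 1):
  C = 9
  B = 1
  H = -28 + 2·1 = -26
Policy B (B := 200):
  C = 35
  B = 200
  H = -28 + 2·200 = 372
H: -26 − 372 = -398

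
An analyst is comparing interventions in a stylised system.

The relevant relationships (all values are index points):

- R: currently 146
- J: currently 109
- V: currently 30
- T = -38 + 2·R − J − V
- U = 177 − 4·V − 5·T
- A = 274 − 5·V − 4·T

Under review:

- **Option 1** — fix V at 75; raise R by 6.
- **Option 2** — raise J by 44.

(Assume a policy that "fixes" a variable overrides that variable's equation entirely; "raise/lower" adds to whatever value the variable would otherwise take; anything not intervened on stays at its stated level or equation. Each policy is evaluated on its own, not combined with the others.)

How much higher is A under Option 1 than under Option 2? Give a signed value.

-269

Option 1 (V := 75, R + 6):
  R = 146 + 6 = 152
  J = 109
  V = 75
  T = -38 + 2·152 − 109 − 75 = 82
  A = 274 − 5·75 − 4·82 = -429
Option 2 (J + 44):
  R = 146
  J = 109 + 44 = 153
  V = 30
  T = -38 + 2·146 − 153 − 30 = 71
  A = 274 − 5·30 − 4·71 = -160
A: -429 − (-160) = -269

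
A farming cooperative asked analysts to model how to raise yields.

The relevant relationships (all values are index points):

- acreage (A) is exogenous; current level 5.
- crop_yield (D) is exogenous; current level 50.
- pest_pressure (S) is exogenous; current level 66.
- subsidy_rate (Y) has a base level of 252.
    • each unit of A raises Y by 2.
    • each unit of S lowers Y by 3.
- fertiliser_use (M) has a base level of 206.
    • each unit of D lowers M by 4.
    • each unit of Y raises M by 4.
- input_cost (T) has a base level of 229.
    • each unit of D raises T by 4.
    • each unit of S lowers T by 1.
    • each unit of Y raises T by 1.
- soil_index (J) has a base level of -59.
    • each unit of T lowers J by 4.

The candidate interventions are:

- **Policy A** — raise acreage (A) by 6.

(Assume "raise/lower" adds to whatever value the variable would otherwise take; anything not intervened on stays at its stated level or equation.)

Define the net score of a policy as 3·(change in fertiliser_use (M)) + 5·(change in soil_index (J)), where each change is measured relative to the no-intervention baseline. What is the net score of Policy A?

Baseline:
  A = 5
  D = 50
  S = 66
  Y = 252 + 2·5 − 3·66 = 64
  M = 206 − 4·50 + 4·64 = 262
  T = 229 + 4·50 − 66 + 64 = 427
  J = -59 − 4·427 = -1767
Policy A (A + 6):
  A = 5 + 6 = 11
  D = 50
  S = 66
  Y = 252 + 2·11 − 3·66 = 76
  M = 206 − 4·50 + 4·76 = 310
  T = 229 + 4·50 − 66 + 76 = 439
  J = -59 − 4·439 = -1815
ΔM = 310 − 262 = 48; ΔJ = -1815 − (-1767) = -48
Score = 3·48 + 5·(-48) = -96

-96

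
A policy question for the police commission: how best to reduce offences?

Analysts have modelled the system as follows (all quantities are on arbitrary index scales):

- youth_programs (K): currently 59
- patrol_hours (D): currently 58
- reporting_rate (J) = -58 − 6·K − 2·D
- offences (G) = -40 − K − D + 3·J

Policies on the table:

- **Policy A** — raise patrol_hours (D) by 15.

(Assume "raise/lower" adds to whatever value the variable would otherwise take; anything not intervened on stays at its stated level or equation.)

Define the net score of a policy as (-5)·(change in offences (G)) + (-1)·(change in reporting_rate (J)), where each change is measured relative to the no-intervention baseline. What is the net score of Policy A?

555

Baseline:
  K = 59
  D = 58
  J = -58 − 6·59 − 2·58 = -528
  G = -40 − 59 − 58 + 3·(-528) = -1741
Policy A (D + 15):
  K = 59
  D = 58 + 15 = 73
  J = -58 − 6·59 − 2·73 = -558
  G = -40 − 59 − 73 + 3·(-558) = -1846
ΔG = -1846 − (-1741) = -105; ΔJ = -558 − (-528) = -30
Score = (-5)·(-105) + (-1)·(-30) = 555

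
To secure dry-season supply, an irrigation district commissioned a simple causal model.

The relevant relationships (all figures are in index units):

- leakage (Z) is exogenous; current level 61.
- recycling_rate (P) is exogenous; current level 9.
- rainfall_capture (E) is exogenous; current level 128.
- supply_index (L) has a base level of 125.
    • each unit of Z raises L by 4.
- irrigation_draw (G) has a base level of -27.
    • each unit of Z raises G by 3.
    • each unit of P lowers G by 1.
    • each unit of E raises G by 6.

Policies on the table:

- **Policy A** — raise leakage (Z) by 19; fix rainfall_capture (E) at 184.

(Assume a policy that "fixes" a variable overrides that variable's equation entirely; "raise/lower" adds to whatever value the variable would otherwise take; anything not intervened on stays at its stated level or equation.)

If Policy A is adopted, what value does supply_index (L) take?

445

Policy A (Z + 19, E := 184):
  Z = 61 + 19 = 80
  L = 125 + 4·80 = 445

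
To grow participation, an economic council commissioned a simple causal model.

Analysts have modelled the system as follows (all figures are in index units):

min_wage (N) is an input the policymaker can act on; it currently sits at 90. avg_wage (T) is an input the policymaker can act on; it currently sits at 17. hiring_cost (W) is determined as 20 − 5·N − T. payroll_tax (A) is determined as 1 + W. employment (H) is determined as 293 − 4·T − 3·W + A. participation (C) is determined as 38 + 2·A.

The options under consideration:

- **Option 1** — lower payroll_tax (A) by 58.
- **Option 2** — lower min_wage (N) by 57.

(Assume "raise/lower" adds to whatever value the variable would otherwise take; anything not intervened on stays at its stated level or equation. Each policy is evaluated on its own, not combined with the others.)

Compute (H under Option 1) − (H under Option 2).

Option 1 (A − 58):
  N = 90
  T = 17
  W = 20 − 5·90 − 17 = -447
  A = 1 + (-447) (−58 from intervention) = -504
  H = 293 − 4·17 − 3·(-447) + (-504) = 1062
Option 2 (N − 57):
  N = 90 − 57 = 33
  T = 17
  W = 20 − 5·33 − 17 = -162
  A = 1 + (-162) = -161
  H = 293 − 4·17 − 3·(-162) + (-161) = 550
H: 1062 − 550 = 512

512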